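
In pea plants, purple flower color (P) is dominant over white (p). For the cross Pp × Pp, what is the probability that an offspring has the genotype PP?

Punnett square for Pp × Pp:
Offspring genotypes: 1 PP, 2 Pp, 1 pp
Total offspring: 4
Count with target: 1
Probability: 1/4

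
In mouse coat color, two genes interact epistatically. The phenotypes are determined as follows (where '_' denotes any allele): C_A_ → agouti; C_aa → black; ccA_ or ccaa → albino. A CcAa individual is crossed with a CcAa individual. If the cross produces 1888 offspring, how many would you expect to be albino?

Cross: CcAa × CcAa — consider each gene separately:
C gene: Cc × Cc → 1 CC, 2 Cc, 1 cc → 3 C_ : 1 cc (out of 4)
A gene: Aa × Aa → 1 AA, 2 Aa, 1 aa → 3 A_ : 1 aa (out of 4)
Genotype classes (out of 4 × 4 = 16): C_A_ = 3×3 = 9; C_aa = 3×1 = 3; ccA_ = 1×3 = 3; ccaa = 1×1 = 1
Apply the phenotype rules: C_A_ (9) → agouti; C_aa (3) → black; ccA_ (3) + ccaa (1) → albino
Phenotype counts (out of 16): 9 agouti, 3 black, 4 albino
albino: 4 out of 16 → fraction 1/4
Expected count = 1/4 × 1888 = 472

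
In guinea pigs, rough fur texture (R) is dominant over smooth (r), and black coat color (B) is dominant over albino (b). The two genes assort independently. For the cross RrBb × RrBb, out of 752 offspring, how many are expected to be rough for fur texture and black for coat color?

Dihybrid cross RrBb × RrBb — consider each gene separately:
fur texture: Rr × Rr → 1 RR, 2 Rr, 1 rr → 3 R_ : 1 rr (out of 4)
coat color: Bb × Bb → 1 BB, 2 Bb, 1 bb → 3 B_ : 1 bb (out of 4)
Looking for: rough (R_) and black (B_)
P(rough) = 3/4, P(black) = 3/4
P(both) = 3/4 × 3/4 = 9/16
Expected count = 9/16 × 752 = 423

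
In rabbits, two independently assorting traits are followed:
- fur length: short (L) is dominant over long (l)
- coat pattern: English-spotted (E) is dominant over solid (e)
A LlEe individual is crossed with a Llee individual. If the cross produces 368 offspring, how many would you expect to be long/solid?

Dihybrid cross LlEe × Llee — consider each gene separately:
fur length: Ll × Ll → 1 LL, 2 Ll, 1 ll → 3 L_ : 1 ll (out of 4)
coat pattern: Ee × ee → 2 Ee, 2 ee → 2 E_ : 2 ee (out of 4)
Combine (counts out of 4 × 4 = 16): short/English-spotted (L_E_) = 3×2 = 6; short/solid (L_ee) = 3×2 = 6; long/English-spotted (llE_) = 1×2 = 2; long/solid (llee) = 1×2 = 2
Phenotype counts (out of 16): 6 short/English-spotted, 6 short/solid, 2 long/English-spotted, 2 long/solid
long/solid: 2 out of 16 → fraction 1/8
Expected count = 1/8 × 368 = 46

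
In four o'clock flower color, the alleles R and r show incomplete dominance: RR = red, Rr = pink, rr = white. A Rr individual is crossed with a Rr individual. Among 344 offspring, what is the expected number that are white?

Punnett square for Rr × Rr:
Offspring genotypes: 1 RR, 2 Rr, 1 rr
Phenotype counts: 1 red, 2 pink, 1 white
white: 1 out of 4 → fraction 1/4
Expected count = 1/4 × 344 = 86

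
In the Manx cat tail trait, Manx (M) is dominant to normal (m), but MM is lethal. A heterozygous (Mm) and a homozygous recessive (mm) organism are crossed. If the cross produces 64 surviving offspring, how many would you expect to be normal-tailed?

Cross: Mm × mm
Punnett square offspring (before lethality): 2 Mm, 2 mm
No MM offspring are produced in this cross.
normal-tailed: 2 out of 4 → fraction 1/2
Expected count = 1/2 × 64 = 32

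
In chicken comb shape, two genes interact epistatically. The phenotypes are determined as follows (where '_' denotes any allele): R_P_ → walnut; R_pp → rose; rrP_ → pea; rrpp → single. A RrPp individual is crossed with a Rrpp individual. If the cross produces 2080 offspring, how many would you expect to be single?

Cross: RrPp × Rrpp — consider each gene separately:
R gene: Rr × Rr → 1 RR, 2 Rr, 1 rr → 3 R_ : 1 rr (out of 4)
P gene: Pp × pp → 2 Pp, 2 pp → 2 P_ : 2 pp (out of 4)
Genotype classes (out of 4 × 4 = 16): R_P_ = 3×2 = 6; R_pp = 3×2 = 6; rrP_ = 1×2 = 2; rrpp = 1×2 = 2
Apply the phenotype rules: R_P_ (6) → walnut; R_pp (6) → rose; rrP_ (2) → pea; rrpp (2) → single
Phenotype counts (out of 16): 6 walnut, 6 rose, 2 pea, 2 single
single: 2 out of 16 → fraction 1/8
Expected count = 1/8 × 2080 = 260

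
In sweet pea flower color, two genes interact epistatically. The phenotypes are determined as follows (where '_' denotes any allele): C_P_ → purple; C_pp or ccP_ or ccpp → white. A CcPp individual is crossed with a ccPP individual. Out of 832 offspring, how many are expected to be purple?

Cross: CcPp × ccPP — consider each gene separately:
C gene: Cc × cc → 2 Cc, 2 cc → 2 C_ : 2 cc (out of 4)
P gene: Pp × PP → 2 PP, 2 Pp → 4 P_ (out of 4)
Genotype classes (out of 4 × 4 = 16): C_P_ = 2×4 = 8; ccP_ = 2×4 = 8
Apply the phenotype rules: C_P_ (8) → purple; ccP_ (8) → white
Phenotype counts (out of 16): 8 purple, 8 white
purple: 8 out of 16 → fraction 1/2
Expected count = 1/2 × 832 = 416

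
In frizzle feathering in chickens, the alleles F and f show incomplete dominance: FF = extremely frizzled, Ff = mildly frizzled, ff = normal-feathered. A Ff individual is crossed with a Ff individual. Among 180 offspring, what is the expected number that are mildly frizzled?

Punnett square for Ff × Ff:
Offspring genotypes: 1 FF, 2 Ff, 1 ff
Phenotype counts: 1 extremely frizzled, 2 mildly frizzled, 1 normal-feathered
mildly frizzled: 2 out of 4 → fraction 1/2
Expected count = 1/2 × 180 = 90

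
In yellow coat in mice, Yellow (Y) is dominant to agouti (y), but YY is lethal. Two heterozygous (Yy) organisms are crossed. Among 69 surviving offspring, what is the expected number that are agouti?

Cross: Yy × Yy
Punnett square offspring (before lethality): 1 YY, 2 Yy, 1 yy
The YY genotype is lethal (embryos die); surviving offspring: 2 Yy, 1 yy
agouti: 1 out of 3 → fraction 1/3
Expected count = 1/3 × 69 = 23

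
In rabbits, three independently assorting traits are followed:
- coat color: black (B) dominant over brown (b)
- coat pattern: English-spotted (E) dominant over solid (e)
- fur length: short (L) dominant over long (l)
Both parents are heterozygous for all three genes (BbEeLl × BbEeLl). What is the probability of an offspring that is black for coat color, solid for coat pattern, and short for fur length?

Trihybrid cross: BbEeLl × BbEeLl
Each trait segregates independently with a 3:1 phenotypic ratio, so each gene contributes 3/4 (dominant) or 1/4 (recessive).
Target: black (coat color), solid (coat pattern), short (fur length)
Probability = product of independent per-trait probabilities
= 3/4 × 1/4 × 3/4 = 9/64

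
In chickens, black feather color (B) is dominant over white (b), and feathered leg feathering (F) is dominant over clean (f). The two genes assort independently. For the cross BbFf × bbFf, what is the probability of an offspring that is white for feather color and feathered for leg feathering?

Dihybrid cross BbFf × bbFf — consider each gene separately:
feather color: Bb × bb → 2 Bb, 2 bb → 2 B_ : 2 bb (out of 4)
leg feathering: Ff × Ff → 1 FF, 2 Ff, 1 ff → 3 F_ : 1 ff (out of 4)
Looking for: white (bb) and feathered (F_)
P(white) = 2/4, P(feathered) = 3/4
P(both) = 2/4 × 3/4 = 6/16 = 3/8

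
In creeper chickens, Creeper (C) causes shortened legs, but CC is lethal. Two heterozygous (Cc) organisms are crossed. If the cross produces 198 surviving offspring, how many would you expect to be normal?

Cross: Cc × Cc
Punnett square offspring (before lethality): 1 CC, 2 Cc, 1 cc
The CC genotype is lethal (embryos die); surviving offspring: 2 Cc, 1 cc
normal: 1 out of 3 → fraction 1/3
Expected count = 1/3 × 198 = 66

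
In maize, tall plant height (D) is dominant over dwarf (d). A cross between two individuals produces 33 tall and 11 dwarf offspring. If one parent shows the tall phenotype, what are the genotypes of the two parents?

Observed offspring: 33 tall, 11 dwarf
The observed ratio simplifies to 3:1. Dwarf (dd) offspring appear, so each parent must contribute one d allele. The parent stated to show tall carries D, so it is Dd. The other parent is then either Dd or dd: Dd × dd would give a 1:1 split, whereas Dd × Dd gives 3:1 — matching the data. So both parents are heterozygous (Dd × Dd).
Parent genotypes: Dd × Dd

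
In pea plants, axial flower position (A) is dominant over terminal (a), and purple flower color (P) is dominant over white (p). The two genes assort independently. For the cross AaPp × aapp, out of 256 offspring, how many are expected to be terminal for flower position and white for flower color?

Dihybrid cross AaPp × aapp — consider each gene separately:
flower position: Aa × aa → 2 Aa, 2 aa → 2 A_ : 2 aa (out of 4)
flower color: Pp × pp → 2 Pp, 2 pp → 2 P_ : 2 pp (out of 4)
Looking for: terminal (aa) and white (pp)
P(terminal) = 2/4, P(white) = 2/4
P(both) = 2/4 × 2/4 = 4/16 = 1/4
Expected count = 1/4 × 256 = 64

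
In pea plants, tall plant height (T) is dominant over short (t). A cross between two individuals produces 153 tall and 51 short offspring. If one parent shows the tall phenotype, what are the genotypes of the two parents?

Observed offspring: 153 tall, 51 short
The observed ratio simplifies to 3:1. Short (tt) offspring appear, so each parent must contribute one t allele. The parent stated to show tall carries T, so it is Tt. The other parent is then either Tt or tt: Tt × tt would give a 1:1 split, whereas Tt × Tt gives 3:1 — matching the data. So both parents are heterozygous (Tt × Tt).
Parent genotypes: Tt × Tt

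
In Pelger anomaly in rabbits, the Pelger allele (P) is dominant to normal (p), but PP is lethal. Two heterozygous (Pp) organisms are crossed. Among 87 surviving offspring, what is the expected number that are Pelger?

Cross: Pp × Pp
Punnett square offspring (before lethality): 1 PP, 2 Pp, 1 pp
The PP genotype is lethal (embryos die); surviving offspring: 2 Pp, 1 pp
Pelger: 2 out of 3 → fraction 2/3
Expected count = 2/3 × 87 = 58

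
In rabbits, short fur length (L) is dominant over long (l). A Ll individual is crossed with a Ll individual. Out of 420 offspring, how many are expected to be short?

Punnett square for Ll × Ll:
Offspring genotypes: 1 LL, 2 Ll, 1 ll
short: 3, long: 1
short: 3 out of 4 → fraction 3/4
Expected count = 3/4 × 420 = 315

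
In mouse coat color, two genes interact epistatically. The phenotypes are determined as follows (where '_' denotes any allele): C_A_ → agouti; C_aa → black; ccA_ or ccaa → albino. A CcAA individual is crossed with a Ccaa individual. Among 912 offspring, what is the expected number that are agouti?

Cross: CcAA × Ccaa — consider each gene separately:
C gene: Cc × Cc → 1 CC, 2 Cc, 1 cc → 3 C_ : 1 cc (out of 4)
A gene: AA × aa → 4 Aa → 4 A_ (out of 4)
Genotype classes (out of 4 × 4 = 16): C_A_ = 3×4 = 12; ccA_ = 1×4 = 4
Apply the phenotype rules: C_A_ (12) → agouti; ccA_ (4) → albino
Phenotype counts (out of 16): 12 agouti, 4 albino
agouti: 12 out of 16 → fraction 3/4
Expected count = 3/4 × 912 = 684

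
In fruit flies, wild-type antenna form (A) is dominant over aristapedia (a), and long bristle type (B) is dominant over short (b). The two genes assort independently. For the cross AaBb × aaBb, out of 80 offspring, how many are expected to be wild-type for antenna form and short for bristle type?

Dihybrid cross AaBb × aaBb — consider each gene separately:
antenna form: Aa × aa → 2 Aa, 2 aa → 2 A_ : 2 aa (out of 4)
bristle type: Bb × Bb → 1 BB, 2 Bb, 1 bb → 3 B_ : 1 bb (out of 4)
Looking for: wild-type (A_) and short (bb)
P(wild-type) = 2/4, P(short) = 1/4
P(both) = 2/4 × 1/4 = 2/16 = 1/8
Expected count = 1/8 × 80 = 10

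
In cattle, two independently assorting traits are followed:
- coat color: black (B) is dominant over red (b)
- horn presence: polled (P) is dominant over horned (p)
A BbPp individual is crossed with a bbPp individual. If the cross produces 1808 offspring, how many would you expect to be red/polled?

Dihybrid cross BbPp × bbPp — consider each gene separately:
coat color: Bb × bb → 2 Bb, 2 bb → 2 B_ : 2 bb (out of 4)
horn presence: Pp × Pp → 1 PP, 2 Pp, 1 pp → 3 P_ : 1 pp (out of 4)
Combine (counts out of 4 × 4 = 16): black/polled (B_P_) = 2×3 = 6; black/horned (B_pp) = 2×1 = 2; red/polled (bbP_) = 2×3 = 6; red/horned (bbpp) = 2×1 = 2
Phenotype counts (out of 16): 6 black/polled, 2 black/horned, 6 red/polled, 2 red/horned
red/polled: 6 out of 16 → fraction 3/8
Expected count = 3/8 × 1808 = 678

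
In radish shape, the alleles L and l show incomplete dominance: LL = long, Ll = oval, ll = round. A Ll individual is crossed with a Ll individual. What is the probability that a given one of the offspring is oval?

Punnett square for Ll × Ll:
Offspring genotypes: 1 LL, 2 Ll, 1 ll
Phenotype counts: 1 long, 2 oval, 1 round
oval: 2 out of 4
Probability: 2/4 = 1/2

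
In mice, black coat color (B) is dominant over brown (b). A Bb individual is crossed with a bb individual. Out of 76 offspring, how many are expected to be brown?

Punnett square for Bb × bb:
Offspring genotypes: 2 Bb, 2 bb
black: 2, brown: 2
brown: 2 out of 4 → fraction 1/2
Expected count = 1/2 × 76 = 38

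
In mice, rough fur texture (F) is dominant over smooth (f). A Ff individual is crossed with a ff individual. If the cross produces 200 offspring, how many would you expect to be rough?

Punnett square for Ff × ff:
Offspring genotypes: 2 Ff, 2 ff
rough: 2, smooth: 2
rough: 2 out of 4 → fraction 1/2
Expected count = 1/2 × 200 = 100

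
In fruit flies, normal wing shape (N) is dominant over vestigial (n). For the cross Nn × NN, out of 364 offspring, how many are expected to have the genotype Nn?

Punnett square for Nn × NN:
Offspring genotypes: 2 NN, 2 Nn
Total offspring: 4
Count with target: 2
Probability: 2/4 = 1/2
Expected count = 1/2 × 364 = 182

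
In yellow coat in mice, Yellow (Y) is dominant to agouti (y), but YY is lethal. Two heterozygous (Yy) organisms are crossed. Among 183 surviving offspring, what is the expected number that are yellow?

Cross: Yy × Yy
Punnett square offspring (before lethality): 1 YY, 2 Yy, 1 yy
The YY genotype is lethal (embryos die); surviving offspring: 2 Yy, 1 yy
yellow: 2 out of 3 → fraction 2/3
Expected count = 2/3 × 183 = 122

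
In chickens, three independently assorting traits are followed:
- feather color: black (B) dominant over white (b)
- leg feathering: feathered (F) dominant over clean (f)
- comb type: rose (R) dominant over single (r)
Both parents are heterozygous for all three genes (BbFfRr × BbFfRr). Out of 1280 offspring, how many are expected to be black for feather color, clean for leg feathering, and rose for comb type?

Trihybrid cross: BbFfRr × BbFfRr
Each trait segregates independently with a 3:1 phenotypic ratio, so each gene contributes 3/4 (dominant) or 1/4 (recessive).
Target: black (feather color), clean (leg feathering), rose (comb type)
Probability = product of independent per-trait probabilities
= 3/4 × 1/4 × 3/4 = 9/64
Expected count = 9/64 × 1280 = 180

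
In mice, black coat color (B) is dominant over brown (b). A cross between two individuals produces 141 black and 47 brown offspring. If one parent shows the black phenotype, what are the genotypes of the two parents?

Observed offspring: 141 black, 47 brown
The observed ratio simplifies to 3:1. Brown (bb) offspring appear, so each parent must contribute one b allele. The parent stated to show black carries B, so it is Bb. The other parent is then either Bb or bb: Bb × bb would give a 1:1 split, whereas Bb × Bb gives 3:1 — matching the data. So both parents are heterozygous (Bb × Bb).
Parent genotypes: Bb × Bb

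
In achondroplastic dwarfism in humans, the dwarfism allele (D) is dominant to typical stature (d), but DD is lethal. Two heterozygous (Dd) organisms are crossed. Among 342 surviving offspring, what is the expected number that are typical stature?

Cross: Dd × Dd
Punnett square offspring (before lethality): 1 DD, 2 Dd, 1 dd
The DD genotype is lethal (embryos die); surviving offspring: 2 Dd, 1 dd
typical stature: 1 out of 3 → fraction 1/3
Expected count = 1/3 × 342 = 114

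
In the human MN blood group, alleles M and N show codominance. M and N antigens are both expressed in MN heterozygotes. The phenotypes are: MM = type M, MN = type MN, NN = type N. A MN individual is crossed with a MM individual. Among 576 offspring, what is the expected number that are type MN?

Punnett square for MN × MM:
Offspring genotypes: 2 MM, 2 MN
Phenotype counts: 2 type M, 2 type MN
type MN: 2 out of 4 → fraction 1/2
Expected count = 1/2 × 576 = 288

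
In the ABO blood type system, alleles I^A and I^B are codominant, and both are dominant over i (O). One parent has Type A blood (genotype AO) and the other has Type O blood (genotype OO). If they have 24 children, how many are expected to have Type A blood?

Cross: AO × OO
Possible offspring genotypes: 2 AO, 2 OO
Blood type counts: 2 Type A, 2 Type O
Probability of Type A: 2/4 = 1/2
Expected count = 1/2 × 24 = 12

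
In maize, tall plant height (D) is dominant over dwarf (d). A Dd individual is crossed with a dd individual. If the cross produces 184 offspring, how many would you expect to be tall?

Punnett square for Dd × dd:
Offspring genotypes: 2 Dd, 2 dd
tall: 2, dwarf: 2
tall: 2 out of 4 → fraction 1/2
Expected count = 1/2 × 184 = 92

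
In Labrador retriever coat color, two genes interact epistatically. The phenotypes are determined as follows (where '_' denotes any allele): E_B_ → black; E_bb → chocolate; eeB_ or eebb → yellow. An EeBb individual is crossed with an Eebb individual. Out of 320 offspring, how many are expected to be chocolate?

Cross: EeBb × Eebb — consider each gene separately:
E gene: Ee × Ee → 1 EE, 2 Ee, 1 ee → 3 E_ : 1 ee (out of 4)
B gene: Bb × bb → 2 Bb, 2 bb → 2 B_ : 2 bb (out of 4)
Genotype classes (out of 4 × 4 = 16): E_B_ = 3×2 = 6; E_bb = 3×2 = 6; eeB_ = 1×2 = 2; eebb = 1×2 = 2
Apply the phenotype rules: E_B_ (6) → black; E_bb (6) → chocolate; eeB_ (2) + eebb (2) → yellow
Phenotype counts (out of 16): 6 black, 6 chocolate, 4 yellow
chocolate: 6 out of 16 → fraction 3/8
Expected count = 3/8 × 320 = 120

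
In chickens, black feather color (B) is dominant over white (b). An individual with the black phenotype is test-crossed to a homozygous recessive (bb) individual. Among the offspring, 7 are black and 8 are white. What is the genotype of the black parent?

Test cross: ? × bb
Offspring: 7 black, 8 white — approximately 1:1.
A 1:1 ratio in a test cross indicates the unknown parent is heterozygous (Bb).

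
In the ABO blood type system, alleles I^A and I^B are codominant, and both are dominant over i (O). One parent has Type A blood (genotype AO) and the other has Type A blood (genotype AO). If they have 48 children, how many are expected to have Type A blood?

Cross: AO × AO
Possible offspring genotypes: 1 AA, 2 AO, 1 OO
Blood type counts: 3 Type A, 1 Type O
Probability of Type A: 3/4
Expected count = 3/4 × 48 = 36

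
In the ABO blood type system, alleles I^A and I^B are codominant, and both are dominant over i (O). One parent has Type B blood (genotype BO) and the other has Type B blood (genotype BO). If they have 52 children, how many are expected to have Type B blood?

Cross: BO × BO
Possible offspring genotypes: 1 BB, 2 BO, 1 OO
Blood type counts: 3 Type B, 1 Type O
Probability of Type B: 3/4
Expected count = 3/4 × 52 = 39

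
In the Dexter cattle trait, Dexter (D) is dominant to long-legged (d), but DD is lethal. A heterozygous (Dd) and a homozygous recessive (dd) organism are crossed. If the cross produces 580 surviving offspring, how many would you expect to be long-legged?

Cross: Dd × dd
Punnett square offspring (before lethality): 2 Dd, 2 dd
No DD offspring are produced in this cross.
long-legged: 2 out of 4 → fraction 1/2
Expected count = 1/2 × 580 = 290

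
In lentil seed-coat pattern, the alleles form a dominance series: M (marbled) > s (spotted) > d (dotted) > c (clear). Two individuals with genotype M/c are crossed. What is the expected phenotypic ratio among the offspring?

Cross: M/c × M/c
Allele dominance: M > s > d > c
Offspring genotypes: 1 M/M, 2 M/c, 1 c/c
Phenotype counts: 3 marbled, 1 clear
Ratio: 3 marbled : 1 clear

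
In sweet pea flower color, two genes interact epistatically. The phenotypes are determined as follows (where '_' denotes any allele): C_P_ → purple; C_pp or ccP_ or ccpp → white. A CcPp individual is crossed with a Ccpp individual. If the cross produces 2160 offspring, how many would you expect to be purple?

Cross: CcPp × Ccpp — consider each gene separately:
C gene: Cc × Cc → 1 CC, 2 Cc, 1 cc → 3 C_ : 1 cc (out of 4)
P gene: Pp × pp → 2 Pp, 2 pp → 2 P_ : 2 pp (out of 4)
Genotype classes (out of 4 × 4 = 16): C_P_ = 3×2 = 6; C_pp = 3×2 = 6; ccP_ = 1×2 = 2; ccpp = 1×2 = 2
Apply the phenotype rules: C_P_ (6) → purple; C_pp (6) + ccP_ (2) + ccpp (2) → white
Phenotype counts (out of 16): 6 purple, 10 white
purple: 6 out of 16 → fraction 3/8
Expected count = 3/8 × 2160 = 810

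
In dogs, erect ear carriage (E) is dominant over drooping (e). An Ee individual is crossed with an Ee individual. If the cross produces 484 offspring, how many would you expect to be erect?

Punnett square for Ee × Ee:
Offspring genotypes: 1 EE, 2 Ee, 1 ee
erect: 3, drooping: 1
erect: 3 out of 4 → fraction 3/4
Expected count = 3/4 × 484 = 363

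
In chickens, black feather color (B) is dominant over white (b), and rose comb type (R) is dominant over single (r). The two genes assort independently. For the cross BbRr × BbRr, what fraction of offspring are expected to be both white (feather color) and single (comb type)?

Dihybrid cross BbRr × BbRr — consider each gene separately:
feather color: Bb × Bb → 1 BB, 2 Bb, 1 bb → 3 B_ : 1 bb (out of 4)
comb type: Rr × Rr → 1 RR, 2 Rr, 1 rr → 3 R_ : 1 rr (out of 4)
Looking for: white (bb) and single (rr)
P(white) = 1/4, P(single) = 1/4
P(both) = 1/4 × 1/4 = 1/16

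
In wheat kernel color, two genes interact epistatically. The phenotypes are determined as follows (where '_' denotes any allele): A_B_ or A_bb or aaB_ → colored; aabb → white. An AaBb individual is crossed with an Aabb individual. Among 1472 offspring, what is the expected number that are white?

Cross: AaBb × Aabb — consider each gene separately:
A gene: Aa × Aa → 1 AA, 2 Aa, 1 aa → 3 A_ : 1 aa (out of 4)
B gene: Bb × bb → 2 Bb, 2 bb → 2 B_ : 2 bb (out of 4)
Genotype classes (out of 4 × 4 = 16): A_B_ = 3×2 = 6; A_bb = 3×2 = 6; aaB_ = 1×2 = 2; aabb = 1×2 = 2
Apply the phenotype rules: A_B_ (6) + A_bb (6) + aaB_ (2) → colored; aabb (2) → white
Phenotype counts (out of 16): 14 colored, 2 white
white: 2 out of 16 → fraction 1/8
Expected count = 1/8 × 1472 = 184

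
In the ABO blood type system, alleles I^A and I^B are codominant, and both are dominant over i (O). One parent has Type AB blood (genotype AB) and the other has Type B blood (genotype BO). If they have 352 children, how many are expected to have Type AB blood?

Cross: AB × BO
Possible offspring genotypes: 1 AB, 1 AO, 1 BB, 1 BO
Blood type counts: 1 Type AB, 1 Type A, 2 Type B
Probability of Type AB: 1/4
Expected count = 1/4 × 352 = 88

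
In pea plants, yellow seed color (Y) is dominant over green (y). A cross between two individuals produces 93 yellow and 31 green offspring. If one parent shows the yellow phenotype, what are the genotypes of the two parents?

Observed offspring: 93 yellow, 31 green
The observed ratio simplifies to 3:1. Green (yy) offspring appear, so each parent must contribute one y allele. The parent stated to show yellow carries Y, so it is Yy. The other parent is then either Yy or yy: Yy × yy would give a 1:1 split, whereas Yy × Yy gives 3:1 — matching the data. So both parents are heterozygous (Yy × Yy).
Parent genotypes: Yy × Yy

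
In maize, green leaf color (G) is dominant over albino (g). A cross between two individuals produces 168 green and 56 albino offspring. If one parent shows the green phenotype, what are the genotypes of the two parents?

Observed offspring: 168 green, 56 albino
The observed ratio simplifies to 3:1. Albino (gg) offspring appear, so each parent must contribute one g allele. The parent stated to show green carries G, so it is Gg. The other parent is then either Gg or gg: Gg × gg would give a 1:1 split, whereas Gg × Gg gives 3:1 — matching the data. So both parents are heterozygous (Gg × Gg).
Parent genotypes: Gg × Gg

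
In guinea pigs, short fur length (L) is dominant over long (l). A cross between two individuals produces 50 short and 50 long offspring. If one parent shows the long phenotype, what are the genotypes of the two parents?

Observed offspring: 50 short, 50 long
The observed ratio simplifies to 1:1. One parent shows long, so its genotype must be ll. A 1:1 offspring split requires the other parent to be heterozygous (Ll).
Parent genotypes: ll × Ll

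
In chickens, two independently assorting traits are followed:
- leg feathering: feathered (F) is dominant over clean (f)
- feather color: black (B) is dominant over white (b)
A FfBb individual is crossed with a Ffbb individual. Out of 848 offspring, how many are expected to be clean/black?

Dihybrid cross FfBb × Ffbb — consider each gene separately:
leg feathering: Ff × Ff → 1 FF, 2 Ff, 1 ff → 3 F_ : 1 ff (out of 4)
feather color: Bb × bb → 2 Bb, 2 bb → 2 B_ : 2 bb (out of 4)
Combine (counts out of 4 × 4 = 16): feathered/black (F_B_) = 3×2 = 6; feathered/white (F_bb) = 3×2 = 6; clean/black (ffB_) = 1×2 = 2; clean/white (ffbb) = 1×2 = 2
Phenotype counts (out of 16): 6 feathered/black, 6 feathered/white, 2 clean/black, 2 clean/white
clean/black: 2 out of 16 → fraction 1/8
Expected count = 1/8 × 848 = 106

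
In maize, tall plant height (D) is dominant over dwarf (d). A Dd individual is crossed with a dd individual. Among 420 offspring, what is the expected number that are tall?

Punnett square for Dd × dd:
Offspring genotypes: 2 Dd, 2 dd
tall: 2, dwarf: 2
tall: 2 out of 4 → fraction 1/2
Expected count = 1/2 × 420 = 210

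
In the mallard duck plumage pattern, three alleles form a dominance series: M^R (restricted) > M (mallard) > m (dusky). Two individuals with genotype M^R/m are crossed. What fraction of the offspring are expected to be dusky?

Cross: M^R/m × M^R/m
Allele dominance: M^R > M > m
Offspring genotypes: 1 M^R/M^R, 2 M^R/m, 1 m/m
Phenotype counts: 3 restricted, 1 dusky
dusky: 1 out of 4
Probability: 1/4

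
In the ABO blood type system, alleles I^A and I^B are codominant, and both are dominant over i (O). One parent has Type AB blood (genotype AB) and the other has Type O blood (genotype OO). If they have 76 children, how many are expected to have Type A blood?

Cross: AB × OO
Possible offspring genotypes: 2 AO, 2 BO
Blood type counts: 2 Type A, 2 Type B
Probability of Type A: 2/4 = 1/2
Expected count = 1/2 × 76 = 38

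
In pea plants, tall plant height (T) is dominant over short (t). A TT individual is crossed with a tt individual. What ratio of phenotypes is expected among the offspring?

Punnett square for TT × tt:
Offspring genotypes: 4 Tt
tall: 4, short: 0
Ratio: all tall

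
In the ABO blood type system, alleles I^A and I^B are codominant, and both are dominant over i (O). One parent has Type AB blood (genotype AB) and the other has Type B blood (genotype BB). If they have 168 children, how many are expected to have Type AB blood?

Cross: AB × BB
Possible offspring genotypes: 2 AB, 2 BB
Blood type counts: 2 Type AB, 2 Type B
Probability of Type AB: 2/4 = 1/2
Expected count = 1/2 × 168 = 84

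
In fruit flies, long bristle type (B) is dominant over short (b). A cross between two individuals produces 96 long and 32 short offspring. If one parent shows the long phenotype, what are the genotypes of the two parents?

Observed offspring: 96 long, 32 short
The observed ratio simplifies to 3:1. Short (bb) offspring appear, so each parent must contribute one b allele. The parent stated to show long carries B, so it is Bb. The other parent is then either Bb or bb: Bb × bb would give a 1:1 split, whereas Bb × Bb gives 3:1 — matching the data. So both parents are heterozygous (Bb × Bb).
Parent genotypes: Bb × Bb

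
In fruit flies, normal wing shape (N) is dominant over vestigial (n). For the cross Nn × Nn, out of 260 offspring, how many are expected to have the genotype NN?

Punnett square for Nn × Nn:
Offspring genotypes: 1 NN, 2 Nn, 1 nn
Total offspring: 4
Count with target: 1
Probability: 1/4
Expected count = 1/4 × 260 = 65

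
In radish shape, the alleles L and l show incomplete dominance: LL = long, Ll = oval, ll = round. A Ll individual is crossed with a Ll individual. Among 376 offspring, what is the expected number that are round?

Punnett square for Ll × Ll:
Offspring genotypes: 1 LL, 2 Ll, 1 ll
Phenotype counts: 1 long, 2 oval, 1 round
round: 1 out of 4 → fraction 1/4
Expected count = 1/4 × 376 = 94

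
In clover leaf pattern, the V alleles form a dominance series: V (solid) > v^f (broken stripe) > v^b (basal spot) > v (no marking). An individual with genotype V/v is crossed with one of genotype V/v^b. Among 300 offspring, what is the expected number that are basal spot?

Cross: V/v × V/v^b
Allele dominance: V > v^f > v^b > v
Offspring genotypes: 1 V/V, 1 V/v^b, 1 V/v, 1 v^b/v
Phenotype counts: 3 solid, 1 basal spot
basal spot: 1 out of 4 → fraction 1/4
Expected count = 1/4 × 300 = 75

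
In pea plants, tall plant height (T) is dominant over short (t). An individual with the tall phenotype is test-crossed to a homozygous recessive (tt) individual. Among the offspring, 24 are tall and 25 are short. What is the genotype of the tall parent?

Test cross: ? × tt
Offspring: 24 tall, 25 short — approximately 1:1.
A 1:1 ratio in a test cross indicates the unknown parent is heterozygous (Tt).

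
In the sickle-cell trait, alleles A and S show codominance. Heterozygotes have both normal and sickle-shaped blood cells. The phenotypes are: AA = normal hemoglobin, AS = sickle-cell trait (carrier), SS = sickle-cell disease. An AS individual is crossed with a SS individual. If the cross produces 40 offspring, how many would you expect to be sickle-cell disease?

Punnett square for AS × SS:
Offspring genotypes: 2 AS, 2 SS
Phenotype counts: 2 sickle-cell trait (carrier), 2 sickle-cell disease
sickle-cell disease: 2 out of 4 → fraction 1/2
Expected count = 1/2 × 40 = 20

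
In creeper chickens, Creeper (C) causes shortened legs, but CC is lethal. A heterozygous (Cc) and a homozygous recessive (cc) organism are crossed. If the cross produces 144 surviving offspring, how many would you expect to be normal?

Cross: Cc × cc
Punnett square offspring (before lethality): 2 Cc, 2 cc
No CC offspring are produced in this cross.
normal: 2 out of 4 → fraction 1/2
Expected count = 1/2 × 144 = 72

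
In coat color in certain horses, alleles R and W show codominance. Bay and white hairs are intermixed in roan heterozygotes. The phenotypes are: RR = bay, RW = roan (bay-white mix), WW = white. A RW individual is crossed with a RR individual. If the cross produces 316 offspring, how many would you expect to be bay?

Punnett square for RW × RR:
Offspring genotypes: 2 RR, 2 RW
Phenotype counts: 2 bay, 2 roan (bay-white mix)
bay: 2 out of 4 → fraction 1/2
Expected count = 1/2 × 316 = 158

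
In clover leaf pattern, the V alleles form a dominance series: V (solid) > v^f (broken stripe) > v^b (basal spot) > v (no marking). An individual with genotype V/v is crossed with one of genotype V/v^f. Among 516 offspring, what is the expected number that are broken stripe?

Cross: V/v × V/v^f
Allele dominance: V > v^f > v^b > v
Offspring genotypes: 1 V/V, 1 V/v^f, 1 V/v, 1 v^f/v
Phenotype counts: 3 solid, 1 broken stripe
broken stripe: 1 out of 4 → fraction 1/4
Expected count = 1/4 × 516 = 129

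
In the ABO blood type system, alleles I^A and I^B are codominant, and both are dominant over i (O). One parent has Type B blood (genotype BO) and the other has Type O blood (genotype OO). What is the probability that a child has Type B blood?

Cross: BO × OO
Possible offspring genotypes: 2 BO, 2 OO
Blood type counts: 2 Type B, 2 Type O
Probability of Type B: 2/4 = 1/2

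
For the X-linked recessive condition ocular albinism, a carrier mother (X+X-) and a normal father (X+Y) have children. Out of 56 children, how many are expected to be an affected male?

Cross: X+X- × X+Y
Offspring: 1 X+X+, 1 X+Y, 1 X+X-, 1 X-Y
Probability of an affected male: 1/4
Expected count = 1/4 × 56 = 14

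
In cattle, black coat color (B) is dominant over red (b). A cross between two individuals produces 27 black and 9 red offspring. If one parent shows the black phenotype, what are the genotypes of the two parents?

Observed offspring: 27 black, 9 red
The observed ratio simplifies to 3:1. Red (bb) offspring appear, so each parent must contribute one b allele. The parent stated to show black carries B, so it is Bb. The other parent is then either Bb or bb: Bb × bb would give a 1:1 split, whereas Bb × Bb gives 3:1 — matching the data. So both parents are heterozygous (Bb × Bb).
Parent genotypes: Bb × Bb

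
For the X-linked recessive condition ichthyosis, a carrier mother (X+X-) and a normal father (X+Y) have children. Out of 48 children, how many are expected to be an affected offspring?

Cross: X+X- × X+Y
Offspring: 1 X+X+, 1 X+Y, 1 X+X-, 1 X-Y
Probability of an affected offspring: 1/4
Expected count = 1/4 × 48 = 12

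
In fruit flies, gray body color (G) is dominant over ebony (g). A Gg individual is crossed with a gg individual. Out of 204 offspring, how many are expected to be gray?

Punnett square for Gg × gg:
Offspring genotypes: 2 Gg, 2 gg
gray: 2, ebony: 2
gray: 2 out of 4 → fraction 1/2
Expected count = 1/2 × 204 = 102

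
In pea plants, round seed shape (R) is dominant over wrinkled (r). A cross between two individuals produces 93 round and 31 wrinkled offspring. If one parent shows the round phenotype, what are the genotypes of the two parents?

Observed offspring: 93 round, 31 wrinkled
The observed ratio simplifies to 3:1. Wrinkled (rr) offspring appear, so each parent must contribute one r allele. The parent stated to show round carries R, so it is Rr. The other parent is then either Rr or rr: Rr × rr would give a 1:1 split, whereas Rr × Rr gives 3:1 — matching the data. So both parents are heterozygous (Rr × Rr).
Parent genotypes: Rr × Rr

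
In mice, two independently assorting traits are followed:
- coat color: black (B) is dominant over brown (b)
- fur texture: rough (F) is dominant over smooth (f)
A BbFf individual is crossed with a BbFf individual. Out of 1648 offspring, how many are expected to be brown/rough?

Dihybrid cross BbFf × BbFf — consider each gene separately:
coat color: Bb × Bb → 1 BB, 2 Bb, 1 bb → 3 B_ : 1 bb (out of 4)
fur texture: Ff × Ff → 1 FF, 2 Ff, 1 ff → 3 F_ : 1 ff (out of 4)
Combine (counts out of 4 × 4 = 16): black/rough (B_F_) = 3×3 = 9; black/smooth (B_ff) = 3×1 = 3; brown/rough (bbF_) = 1×3 = 3; brown/smooth (bbff) = 1×1 = 1
Phenotype counts (out of 16): 9 black/rough, 3 black/smooth, 3 brown/rough, 1 brown/smooth
brown/rough: 3 out of 16 → fraction 3/16
Expected count = 3/16 × 1648 = 309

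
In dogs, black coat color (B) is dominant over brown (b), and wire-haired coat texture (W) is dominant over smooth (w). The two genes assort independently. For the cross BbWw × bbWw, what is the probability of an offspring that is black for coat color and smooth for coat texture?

Dihybrid cross BbWw × bbWw — consider each gene separately:
coat color: Bb × bb → 2 Bb, 2 bb → 2 B_ : 2 bb (out of 4)
coat texture: Ww × Ww → 1 WW, 2 Ww, 1 ww → 3 W_ : 1 ww (out of 4)
Looking for: black (B_) and smooth (ww)
P(black) = 2/4, P(smooth) = 1/4
P(both) = 2/4 × 1/4 = 2/16 = 1/8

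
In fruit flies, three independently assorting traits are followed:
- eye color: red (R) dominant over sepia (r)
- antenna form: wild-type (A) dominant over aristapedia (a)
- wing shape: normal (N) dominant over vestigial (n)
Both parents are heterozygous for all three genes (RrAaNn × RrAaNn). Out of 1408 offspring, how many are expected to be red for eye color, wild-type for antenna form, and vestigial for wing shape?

Trihybrid cross: RrAaNn × RrAaNn
Each trait segregates independently with a 3:1 phenotypic ratio, so each gene contributes 3/4 (dominant) or 1/4 (recessive).
Target: red (eye color), wild-type (antenna form), vestigial (wing shape)
Probability = product of independent per-trait probabilities
= 3/4 × 3/4 × 1/4 = 9/64
Expected count = 9/64 × 1408 = 198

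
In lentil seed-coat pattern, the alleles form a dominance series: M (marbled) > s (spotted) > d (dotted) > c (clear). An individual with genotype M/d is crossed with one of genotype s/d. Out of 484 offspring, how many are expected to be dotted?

Cross: M/d × s/d
Allele dominance: M > s > d > c
Offspring genotypes: 1 M/s, 1 M/d, 1 s/d, 1 d/d
Phenotype counts: 2 marbled, 1 spotted, 1 dotted
dotted: 1 out of 4 → fraction 1/4
Expected count = 1/4 × 484 = 121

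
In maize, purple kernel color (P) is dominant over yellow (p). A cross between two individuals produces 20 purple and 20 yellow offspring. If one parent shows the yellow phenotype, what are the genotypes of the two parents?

Observed offspring: 20 purple, 20 yellow
The observed ratio simplifies to 1:1. One parent shows yellow, so its genotype must be pp. A 1:1 offspring split requires the other parent to be heterozygous (Pp).
Parent genotypes: pp × Pp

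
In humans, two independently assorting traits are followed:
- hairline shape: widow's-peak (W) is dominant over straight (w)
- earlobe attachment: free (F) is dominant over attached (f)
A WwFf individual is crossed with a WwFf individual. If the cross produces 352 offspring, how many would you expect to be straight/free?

Dihybrid cross WwFf × WwFf — consider each gene separately:
hairline shape: Ww × Ww → 1 WW, 2 Ww, 1 ww → 3 W_ : 1 ww (out of 4)
earlobe attachment: Ff × Ff → 1 FF, 2 Ff, 1 ff → 3 F_ : 1 ff (out of 4)
Combine (counts out of 4 × 4 = 16): widow's-peak/free (W_F_) = 3×3 = 9; widow's-peak/attached (W_ff) = 3×1 = 3; straight/free (wwF_) = 1×3 = 3; straight/attached (wwff) = 1×1 = 1
Phenotype counts (out of 16): 9 widow's-peak/free, 3 widow's-peak/attached, 3 straight/free, 1 straight/attached
straight/free: 3 out of 16 → fraction 3/16
Expected count = 3/16 × 352 = 66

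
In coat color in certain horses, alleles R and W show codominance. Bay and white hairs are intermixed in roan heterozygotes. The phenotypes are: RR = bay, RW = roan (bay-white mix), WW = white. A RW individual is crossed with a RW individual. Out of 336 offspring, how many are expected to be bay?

Punnett square for RW × RW:
Offspring genotypes: 1 RR, 2 RW, 1 WW
Phenotype counts: 1 bay, 2 roan (bay-white mix), 1 white
bay: 1 out of 4 → fraction 1/4
Expected count = 1/4 × 336 = 84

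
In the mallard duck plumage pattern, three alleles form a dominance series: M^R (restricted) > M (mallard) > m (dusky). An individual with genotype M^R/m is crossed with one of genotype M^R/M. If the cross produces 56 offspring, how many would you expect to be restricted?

Cross: M^R/m × M^R/M
Allele dominance: M^R > M > m
Offspring genotypes: 1 M^R/M^R, 1 M^R/M, 1 M^R/m, 1 M/m
Phenotype counts: 3 restricted, 1 mallard
restricted: 3 out of 4 → fraction 3/4
Expected count = 3/4 × 56 = 42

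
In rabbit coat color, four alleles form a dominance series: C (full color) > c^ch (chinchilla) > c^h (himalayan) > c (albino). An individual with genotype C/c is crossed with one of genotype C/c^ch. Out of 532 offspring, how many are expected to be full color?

Cross: C/c × C/c^ch
Allele dominance: C > c^ch > c^h > c
Offspring genotypes: 1 C/C, 1 C/c^ch, 1 C/c, 1 c^ch/c
Phenotype counts: 3 full color, 1 chinchilla
full color: 3 out of 4 → fraction 3/4
Expected count = 3/4 × 532 = 399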